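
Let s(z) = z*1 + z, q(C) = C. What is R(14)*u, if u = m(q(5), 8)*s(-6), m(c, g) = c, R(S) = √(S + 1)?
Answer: -60*√15 ≈ -232.38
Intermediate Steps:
R(S) = √(1 + S)
s(z) = 2*z (s(z) = z + z = 2*z)
u = -60 (u = 5*(2*(-6)) = 5*(-12) = -60)
R(14)*u = √(1 + 14)*(-60) = √15*(-60) = -60*√15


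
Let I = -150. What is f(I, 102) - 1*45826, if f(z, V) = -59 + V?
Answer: -45783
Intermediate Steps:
f(I, 102) - 1*45826 = (-59 + 102) - 1*45826 = 43 - 45826 = -45783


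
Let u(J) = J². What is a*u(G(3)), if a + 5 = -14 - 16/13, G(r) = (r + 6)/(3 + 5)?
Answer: -21303/832 ≈ -25.605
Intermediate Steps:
G(r) = ¾ + r/8 (G(r) = (6 + r)/8 = (6 + r)*(⅛) = ¾ + r/8)
a = -263/13 (a = -5 + (-14 - 16/13) = -5 - 198/13 = -263/13 ≈ -20.231)
a*u(G(3)) = -263*(¾ + (⅛)*3)²/13 = -263*(¾ + 3/8)²/13 = -263*(9/8)²/13 = -263/13*81/64 = -21303/832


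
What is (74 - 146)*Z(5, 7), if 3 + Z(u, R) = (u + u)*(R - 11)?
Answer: 3096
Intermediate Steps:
Z(u, R) = -3 + 2*u*(-11 + R) (Z(u, R) = -3 + (u + u)*(R - 11) = -3 + (2*u)*(-11 + R) = -3 + 2*u*(-11 + R))
(74 - 146)*Z(5, 7) = (74 - 146)*(-3 - 22*5 + 2*7*5) = -72*(-3 - 110 + 70) = -72*(-43) = 3096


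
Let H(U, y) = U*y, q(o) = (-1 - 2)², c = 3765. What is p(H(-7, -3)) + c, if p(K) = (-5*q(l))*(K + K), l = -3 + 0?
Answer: 1875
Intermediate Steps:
l = -3
q(o) = 9 (q(o) = (-3)² = 9)
p(K) = -90*K (p(K) = (-5*9)*(K + K) = -90*K)
p(H(-7, -3)) + c = -(-630)*(-3) + 3765 = -90*21 + 3765 = -1890 + 3765 = 1875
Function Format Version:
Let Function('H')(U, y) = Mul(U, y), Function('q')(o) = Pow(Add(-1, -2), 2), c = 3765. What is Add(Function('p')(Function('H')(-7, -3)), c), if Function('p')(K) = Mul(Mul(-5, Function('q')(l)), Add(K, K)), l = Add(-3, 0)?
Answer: 1875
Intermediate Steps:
l = -3
Function('q')(o) = 9 (Function('q')(o) = Pow(-3, 2) = 9)
Function('p')(K) = Mul(-90, K) (Function('p')(K) = Mul(Mul(-5, 9), Add(K, K)) = Mul(-45, Mul(2, K)) = Mul(-90, K))
Add(Function('p')(Function('H')(-7, -3)), c) = Add(Mul(-90, Mul(-7, -3)), 3765) = Add(Mul(-90, 21), 3765) = Add(-1890, 3765) = 1875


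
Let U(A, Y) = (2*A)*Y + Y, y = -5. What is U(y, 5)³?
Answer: -91125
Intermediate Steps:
U(A, Y) = Y + 2*A*Y (U(A, Y) = 2*A*Y + Y = Y + 2*A*Y)
U(y, 5)³ = (5*(1 + 2*(-5)))³ = (5*(1 - 10))³ = (5*(-9))³ = (-45)³ = -91125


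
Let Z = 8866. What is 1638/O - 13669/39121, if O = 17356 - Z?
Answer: -8661602/55356215 ≈ -0.15647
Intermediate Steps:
O = 8490 (O = 17356 - 1*8866 = 17356 - 8866 = 8490)
1638/O - 13669/39121 = 1638/8490 - 13669/39121 = 1638*(1/8490) - 13669*1/39121 = 273/1415 - 13669/39121 = -8661602/55356215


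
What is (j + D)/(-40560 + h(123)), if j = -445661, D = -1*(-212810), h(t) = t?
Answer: 77617/13479 ≈ 5.7584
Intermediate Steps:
D = 212810
(j + D)/(-40560 + h(123)) = (-445661 + 212810)/(-40560 + 123) = -232851/(-40437) = -232851*(-1/40437) = 77617/13479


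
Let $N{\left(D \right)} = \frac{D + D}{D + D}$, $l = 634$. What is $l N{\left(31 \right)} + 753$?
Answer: $1387$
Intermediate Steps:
$N{\left(D \right)} = 1$ ($N{\left(D \right)} = \frac{2 D}{2 D} = 2 D \frac{1}{2 D} = 1$)
$l N{\left(31 \right)} + 753 = 634 \cdot 1 + 753 = 634 + 753 = 1387$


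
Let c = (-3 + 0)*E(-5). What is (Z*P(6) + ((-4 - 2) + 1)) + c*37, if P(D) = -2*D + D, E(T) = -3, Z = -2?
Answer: 340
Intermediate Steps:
P(D) = -D
c = 9 (c = (-3 + 0)*(-3) = -3*(-3) = 9)
(Z*P(6) + ((-4 - 2) + 1)) + c*37 = (-(-2)*6 + ((-4 - 2) + 1)) + 9*37 = (-2*(-6) + (-6 + 1)) + 333 = (12 - 5) + 333 = 7 + 333 = 340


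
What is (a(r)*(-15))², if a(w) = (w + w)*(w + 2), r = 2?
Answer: 57600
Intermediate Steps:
a(w) = 2*w*(2 + w) (a(w) = (2*w)*(2 + w) = 2*w*(2 + w))
(a(r)*(-15))² = ((2*2*(2 + 2))*(-15))² = ((2*2*4)*(-15))² = (16*(-15))² = (-240)² = 57600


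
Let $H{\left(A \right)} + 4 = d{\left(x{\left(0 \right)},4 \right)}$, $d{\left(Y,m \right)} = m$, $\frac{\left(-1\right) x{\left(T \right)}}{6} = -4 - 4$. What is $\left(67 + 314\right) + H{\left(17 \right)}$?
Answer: $381$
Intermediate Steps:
$x{\left(T \right)} = 48$ ($x{\left(T \right)} = - 6 \left(-4 - 4\right) = \left(-6\right) \left(-8\right) = 48$)
$H{\left(A \right)} = 0$ ($H{\left(A \right)} = -4 + 4 = 0$)
$\left(67 + 314\right) + H{\left(17 \right)} = \left(67 + 314\right) + 0 = 381 + 0 = 381$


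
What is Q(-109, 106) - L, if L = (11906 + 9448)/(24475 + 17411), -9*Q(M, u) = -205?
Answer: 466358/20943 ≈ 22.268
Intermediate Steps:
Q(M, u) = 205/9 (Q(M, u) = -⅑*(-205) = 205/9)
L = 3559/6981 (L = 21354/41886 = 21354*(1/41886) = 3559/6981 ≈ 0.50981)
Q(-109, 106) - L = 205/9 - 1*3559/6981 = 205/9 - 3559/6981 = 466358/20943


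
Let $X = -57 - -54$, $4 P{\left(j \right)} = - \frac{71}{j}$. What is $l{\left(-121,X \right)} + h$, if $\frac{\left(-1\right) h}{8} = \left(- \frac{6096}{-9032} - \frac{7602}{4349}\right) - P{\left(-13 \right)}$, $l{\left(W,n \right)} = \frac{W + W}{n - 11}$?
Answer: $\frac{16439652067}{446811911} \approx 36.793$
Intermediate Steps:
$P{\left(j \right)} = - \frac{71}{4 j}$ ($P{\left(j \right)} = \frac{\left(-71\right) \frac{1}{j}}{4} = - \frac{71}{4 j}$)
$X = -3$ ($X = -57 + 54 = -3$)
$l{\left(W,n \right)} = \frac{2 W}{-11 + n}$
$h = \frac{1245169862}{63830273}$ ($h = - 8 \left(\left(- \frac{6096}{-9032} - \frac{7602}{4349}\right) - - \frac{71}{4 \left(-13\right)}\right) = - 8 \left(\left(\left(-6096\right) \left(- \frac{1}{9032}\right) - \frac{7602}{4349}\right) - \left(- \frac{71}{4}\right) \left(- \frac{1}{13}\right)\right) = - 8 \left(\left(\frac{762}{1129} - \frac{7602}{4349}\right) - \frac{71}{52}\right) = - 8 \left(- \frac{5268720}{4910021} - \frac{71}{52}\right) = \left(-8\right) \left(- \frac{622584931}{255321092}\right) = \frac{1245169862}{63830273} \approx 19.508$)
$l{\left(-121,X \right)} + h = 2 \left(-121\right) \frac{1}{-11 - 3} + \frac{1245169862}{63830273} = 2 \left(-121\right) \frac{1}{-14} + \frac{1245169862}{63830273} = 2 \left(-121\right) \left(- \frac{1}{14}\right) + \frac{1245169862}{63830273} = \frac{121}{7} + \frac{1245169862}{63830273} = \frac{16439652067}{446811911}$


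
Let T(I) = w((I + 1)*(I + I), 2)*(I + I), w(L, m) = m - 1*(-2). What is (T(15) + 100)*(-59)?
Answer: -12980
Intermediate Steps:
w(L, m) = 2 + m (w(L, m) = m + 2 = 2 + m)
T(I) = 8*I (T(I) = (2 + 2)*(I + I) = 4*(2*I) = 8*I)
(T(15) + 100)*(-59) = (8*15 + 100)*(-59) = (120 + 100)*(-59) = 220*(-59) = -12980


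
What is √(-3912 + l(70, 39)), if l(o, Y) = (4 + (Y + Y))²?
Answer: 2*√703 ≈ 53.028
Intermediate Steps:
l(o, Y) = (4 + 2*Y)²
√(-3912 + l(70, 39)) = √(-3912 + 4*(2 + 39)²) = √(-3912 + 4*41²) = √(-3912 + 4*1681) = √(-3912 + 6724) = √2812 = 2*√703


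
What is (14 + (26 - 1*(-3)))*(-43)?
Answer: -1849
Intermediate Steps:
(14 + (26 - 1*(-3)))*(-43) = (14 + (26 + 3))*(-43) = (14 + 29)*(-43) = 43*(-43) = -1849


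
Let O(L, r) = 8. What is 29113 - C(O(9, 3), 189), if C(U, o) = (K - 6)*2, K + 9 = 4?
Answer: 29135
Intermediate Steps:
K = -5 (K = -9 + 4 = -5)
C(U, o) = -22 (C(U, o) = (-5 - 6)*2 = -11*2 = -22)
29113 - C(O(9, 3), 189) = 29113 - 1*(-22) = 29113 + 22 = 29135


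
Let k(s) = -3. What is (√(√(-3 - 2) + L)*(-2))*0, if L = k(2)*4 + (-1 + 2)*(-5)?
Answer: 0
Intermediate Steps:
L = -17 (L = -3*4 + (-1 + 2)*(-5) = -12 + 1*(-5) = -12 - 5 = -17)
(√(√(-3 - 2) + L)*(-2))*0 = (√(√(-3 - 2) - 17)*(-2))*0 = (√(√(-5) - 17)*(-2))*0 = (√(I*√5 - 17)*(-2))*0 = (√(-17 + I*√5)*(-2))*0 = -2*√(-17 + I*√5)*0 = 0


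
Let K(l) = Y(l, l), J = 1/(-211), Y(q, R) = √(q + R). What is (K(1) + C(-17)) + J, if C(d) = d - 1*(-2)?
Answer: -3166/211 + √2 ≈ -13.591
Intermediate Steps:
Y(q, R) = √(R + q)
J = -1/211 ≈ -0.0047393
K(l) = √2*√l (K(l) = √(l + l) = √(2*l) = √2*√l)
C(d) = 2 + d (C(d) = d + 2 = 2 + d)
(K(1) + C(-17)) + J = (√2*√1 + (2 - 17)) - 1/211 = (√2*1 - 15) - 1/211 = (√2 - 15) - 1/211 = (-15 + √2) - 1/211 = -3166/211 + √2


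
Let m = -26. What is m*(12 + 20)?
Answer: -832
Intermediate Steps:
m*(12 + 20) = -26*(12 + 20) = -26*32 = -832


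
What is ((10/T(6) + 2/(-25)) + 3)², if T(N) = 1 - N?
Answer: 529/625 ≈ 0.84640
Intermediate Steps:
((10/T(6) + 2/(-25)) + 3)² = ((10/(1 - 1*6) + 2/(-25)) + 3)² = ((10/(1 - 6) + 2*(-1/25)) + 3)² = ((10/(-5) - 2/25) + 3)² = ((10*(-⅕) - 2/25) + 3)² = ((-2 - 2/25) + 3)² = (-52/25 + 3)² = (23/25)² = 529/625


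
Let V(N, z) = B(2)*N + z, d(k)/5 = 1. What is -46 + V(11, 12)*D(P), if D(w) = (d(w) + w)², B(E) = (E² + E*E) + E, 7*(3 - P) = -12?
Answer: 561874/49 ≈ 11467.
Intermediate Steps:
P = 33/7 (P = 3 - ⅐*(-12) = 3 + 12/7 = 33/7 ≈ 4.7143)
d(k) = 5 (d(k) = 5*1 = 5)
B(E) = E + 2*E² (B(E) = (E² + E²) + E = 2*E² + E = E + 2*E²)
V(N, z) = z + 10*N (V(N, z) = (2*(1 + 2*2))*N + z = (2*(1 + 4))*N + z = (2*5)*N + z = 10*N + z = z + 10*N)
D(w) = (5 + w)²
-46 + V(11, 12)*D(P) = -46 + (12 + 10*11)*(5 + 33/7)² = -46 + (12 + 110)*(68/7)² = -46 + 122*(4624/49) = -46 + 564128/49 = 561874/49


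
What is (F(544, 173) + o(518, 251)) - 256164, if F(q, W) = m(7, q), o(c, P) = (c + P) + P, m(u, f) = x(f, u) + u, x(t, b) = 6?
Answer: -255131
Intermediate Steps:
m(u, f) = 6 + u
o(c, P) = c + 2*P (o(c, P) = (P + c) + P = c + 2*P)
F(q, W) = 13 (F(q, W) = 6 + 7 = 13)
(F(544, 173) + o(518, 251)) - 256164 = (13 + (518 + 2*251)) - 256164 = (13 + (518 + 502)) - 256164 = (13 + 1020) - 256164 = 1033 - 256164 = -255131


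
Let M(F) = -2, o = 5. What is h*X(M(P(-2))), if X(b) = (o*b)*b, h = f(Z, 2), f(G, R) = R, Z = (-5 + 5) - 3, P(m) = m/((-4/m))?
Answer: 40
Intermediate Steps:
P(m) = -m²/4 (P(m) = m*(-m/4) = -m²/4)
Z = -3 (Z = 0 - 3 = -3)
h = 2
X(b) = 5*b² (X(b) = (5*b)*b = 5*b²)
h*X(M(P(-2))) = 2*(5*(-2)²) = 2*(5*4) = 2*20 = 40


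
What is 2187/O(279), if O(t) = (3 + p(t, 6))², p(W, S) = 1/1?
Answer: 2187/16 ≈ 136.69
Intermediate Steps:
p(W, S) = 1
O(t) = 16 (O(t) = (3 + 1)² = 4² = 16)
2187/O(279) = 2187/16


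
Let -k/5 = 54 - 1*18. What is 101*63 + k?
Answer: 6183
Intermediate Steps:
k = -180 (k = -5*(54 - 1*18) = -5*(54 - 18) = -5*36 = -180)
101*63 + k = 101*63 - 180 = 6363 - 180 = 6183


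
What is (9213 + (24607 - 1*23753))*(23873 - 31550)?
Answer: -77284359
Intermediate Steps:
(9213 + (24607 - 1*23753))*(23873 - 31550) = (9213 + (24607 - 23753))*(-7677) = (9213 + 854)*(-7677) = 10067*(-7677) = -77284359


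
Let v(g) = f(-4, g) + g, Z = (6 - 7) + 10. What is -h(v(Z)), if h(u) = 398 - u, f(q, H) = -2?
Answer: -391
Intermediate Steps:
Z = 9 (Z = -1 + 10 = 9)
v(g) = -2 + g
-h(v(Z)) = -(398 - (-2 + 9)) = -(398 - 1*7) = -(398 - 7) = -1*391 = -391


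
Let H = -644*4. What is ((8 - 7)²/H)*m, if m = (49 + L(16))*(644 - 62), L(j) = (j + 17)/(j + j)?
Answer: -465891/41216 ≈ -11.304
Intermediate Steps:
H = -2576
L(j) = (17 + j)/(2*j) (L(j) = (17 + j)/((2*j)) = (17 + j)*(1/(2*j)) = (17 + j)/(2*j))
m = 465891/16 (m = (49 + (½)*(17 + 16)/16)*(644 - 62) = (49 + (½)*(1/16)*33)*582 = (49 + 33/32)*582 = (1601/32)*582 = 465891/16 ≈ 29118.)
((8 - 7)²/H)*m = ((8 - 7)²/(-2576))*(465891/16) = (1²*(-1/2576))*(465891/16) = (1*(-1/2576))*(465891/16) = -1/2576*465891/16 = -465891/41216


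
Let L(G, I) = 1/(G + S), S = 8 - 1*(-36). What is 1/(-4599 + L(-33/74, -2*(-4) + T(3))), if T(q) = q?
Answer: -3223/14822503 ≈ -0.00021744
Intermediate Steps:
S = 44 (S = 8 + 36 = 44)
L(G, I) = 1/(44 + G) (L(G, I) = 1/(G + 44) = 1/(44 + G))
1/(-4599 + L(-33/74, -2*(-4) + T(3))) = 1/(-4599 + 1/(44 - 33/74)) = 1/(-4599 + 1/(3223/74)) = 1/(-4599 + 74/3223) = 1/(-14822503/3223) = -3223/14822503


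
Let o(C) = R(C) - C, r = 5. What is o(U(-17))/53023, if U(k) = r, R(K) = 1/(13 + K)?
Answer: -89/954414 ≈ -9.3251e-5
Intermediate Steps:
U(k) = 5
o(C) = 1/(13 + C) - C
o(U(-17))/53023 = ((1 - 1*5*(13 + 5))/(13 + 5))/53023 = ((1 - 1*5*18)/18)*(1/53023) = ((1 - 90)/18)*(1/53023) = ((1/18)*(-89))*(1/53023) = -89/18*1/53023 = -89/954414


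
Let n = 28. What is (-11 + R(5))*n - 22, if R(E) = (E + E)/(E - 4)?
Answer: -50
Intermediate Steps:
R(E) = 2*E/(-4 + E) (R(E) = (2*E)/(-4 + E) = 2*E/(-4 + E))
(-11 + R(5))*n - 22 = (-11 + 2*5/(-4 + 5))*28 - 22 = (-11 + 2*5/1)*28 - 22 = (-11 + 2*5*1)*28 - 22 = (-11 + 10)*28 - 22 = -1*28 - 22 = -28 - 22 = -50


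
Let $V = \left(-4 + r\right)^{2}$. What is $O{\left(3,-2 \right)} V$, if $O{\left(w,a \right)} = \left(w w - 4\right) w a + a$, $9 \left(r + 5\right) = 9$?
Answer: $-2048$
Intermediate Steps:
$r = -4$ ($r = -5 + \frac{1}{9} \cdot 9 = -5 + 1 = -4$)
$V = 64$ ($V = \left(-4 - 4\right)^{2} = \left(-8\right)^{2} = 64$)
$O{\left(w,a \right)} = a + a w \left(-4 + w^{2}\right)$ ($O{\left(w,a \right)} = \left(w^{2} - 4\right) w a + a = \left(-4 + w^{2}\right) w a + a = w \left(-4 + w^{2}\right) a + a = a w \left(-4 + w^{2}\right) + a = a + a w \left(-4 + w^{2}\right)$)
$O{\left(3,-2 \right)} V = - 2 \left(1 + 3^{3} - 12\right) 64 = - 2 \left(1 + 27 - 12\right) 64 = \left(-2\right) 16 \cdot 64 = \left(-32\right) 64 = -2048$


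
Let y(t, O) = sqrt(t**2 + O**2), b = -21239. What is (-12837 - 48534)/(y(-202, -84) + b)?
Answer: 434486223/150349087 + 40914*sqrt(11965)/150349087 ≈ 2.9196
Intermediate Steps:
y(t, O) = sqrt(O**2 + t**2)
(-12837 - 48534)/(y(-202, -84) + b) = (-12837 - 48534)/(sqrt((-84)**2 + (-202)**2) - 21239) = -61371/(sqrt(7056 + 40804) - 21239) = -61371/(sqrt(47860) - 21239) = -61371/(2*sqrt(11965) - 21239) = -61371/(-21239 + 2*sqrt(11965))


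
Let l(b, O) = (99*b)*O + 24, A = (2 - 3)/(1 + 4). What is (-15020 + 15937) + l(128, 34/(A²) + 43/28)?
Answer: 75541211/7 ≈ 1.0792e+7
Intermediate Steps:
A = -⅕ (A = -1/5 = -1*⅕ = -⅕ ≈ -0.20000)
l(b, O) = 24 + 99*O*b (l(b, O) = 99*O*b + 24 = 24 + 99*O*b)
(-15020 + 15937) + l(128, 34/(A²) + 43/28) = (-15020 + 15937) + (24 + 99*(34/((-⅕)²) + 43/28)*128) = 917 + (24 + 99*(34/(1/25) + 43*(1/28))*128) = 917 + (24 + 99*(34*25 + 43/28)*128) = 917 + (24 + 99*(850 + 43/28)*128) = 917 + (24 + 99*(23843/28)*128) = 917 + (24 + 75534624/7) = 917 + 75534792/7 = 75541211/7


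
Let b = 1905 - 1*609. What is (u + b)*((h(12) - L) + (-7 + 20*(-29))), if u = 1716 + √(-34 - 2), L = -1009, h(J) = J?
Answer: 1307208 + 2604*I ≈ 1.3072e+6 + 2604.0*I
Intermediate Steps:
u = 1716 + 6*I (u = 1716 + √(-36) = 1716 + 6*I ≈ 1716.0 + 6.0*I)
b = 1296 (b = 1905 - 609 = 1296)
(u + b)*((h(12) - L) + (-7 + 20*(-29))) = ((1716 + 6*I) + 1296)*((12 - 1*(-1009)) + (-7 + 20*(-29))) = (3012 + 6*I)*((12 + 1009) + (-7 - 580)) = (3012 + 6*I)*(1021 - 587) = (3012 + 6*I)*434 = 1307208 + 2604*I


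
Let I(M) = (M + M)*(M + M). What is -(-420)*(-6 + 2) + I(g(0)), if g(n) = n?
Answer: -1680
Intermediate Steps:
I(M) = 4*M² (I(M) = (2*M)*(2*M) = 4*M²)
-(-420)*(-6 + 2) + I(g(0)) = -(-420)*(-6 + 2) + 4*0² = -(-420)*(-4) + 4*0 = -42*40 + 0 = -1680 + 0 = -1680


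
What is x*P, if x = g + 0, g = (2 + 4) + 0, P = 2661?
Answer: 15966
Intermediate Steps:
g = 6 (g = 6 + 0 = 6)
x = 6 (x = 6 + 0 = 6)
x*P = 6*2661 = 15966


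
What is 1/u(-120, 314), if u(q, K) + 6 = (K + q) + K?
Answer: 1/502 ≈ 0.0019920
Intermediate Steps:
u(q, K) = -6 + q + 2*K (u(q, K) = -6 + ((K + q) + K) = -6 + (q + 2*K) = -6 + q + 2*K)
1/u(-120, 314) = 1/(-6 - 120 + 2*314) = 1/(-6 - 120 + 628) = 1/502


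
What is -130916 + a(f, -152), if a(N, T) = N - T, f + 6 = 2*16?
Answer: -130738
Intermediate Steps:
f = 26 (f = -6 + 2*16 = -6 + 32 = 26)
-130916 + a(f, -152) = -130916 + (26 - 1*(-152)) = -130916 + (26 + 152) = -130916 + 178 = -130738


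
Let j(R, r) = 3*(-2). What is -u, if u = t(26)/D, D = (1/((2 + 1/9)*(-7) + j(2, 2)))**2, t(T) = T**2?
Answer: -23639044/81 ≈ -2.9184e+5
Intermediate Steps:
j(R, r) = -6
D = 81/34969 (D = (1/((2 + 1/9)*(-7) - 6))**2 = (1/((19/9)*(-7) - 6))**2 = (1/(-133/9 - 6))**2 = (1/(-187/9))**2 = (-9/187)**2 = 81/34969 ≈ 0.0023163)
u = 23639044/81 (u = 26**2/(81/34969) = 676*(34969/81) = 23639044/81 ≈ 2.9184e+5)
-u = -1*23639044/81 = -23639044/81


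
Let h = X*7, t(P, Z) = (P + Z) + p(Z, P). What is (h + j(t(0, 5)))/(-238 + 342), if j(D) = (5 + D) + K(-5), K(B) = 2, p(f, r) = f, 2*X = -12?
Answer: -25/104 ≈ -0.24038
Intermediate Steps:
X = -6 (X = (½)*(-12) = -6)
t(P, Z) = P + 2*Z (t(P, Z) = (P + Z) + Z = P + 2*Z)
j(D) = 7 + D (j(D) = (5 + D) + 2 = 7 + D)
h = -42 (h = -6*7 = -42)
(h + j(t(0, 5)))/(-238 + 342) = (-42 + (7 + (0 + 2*5)))/(-238 + 342) = (-42 + (7 + (0 + 10)))/104 = (-42 + (7 + 10))*(1/104) = (-42 + 17)*(1/104) = -25*1/104 = -25/104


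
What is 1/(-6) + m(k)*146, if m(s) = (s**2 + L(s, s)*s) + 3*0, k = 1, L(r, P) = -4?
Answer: -2629/6 ≈ -438.17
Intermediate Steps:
m(s) = s**2 - 4*s (m(s) = (s**2 - 4*s) + 3*0 = (s**2 - 4*s) + 0 = s**2 - 4*s)
1/(-6) + m(k)*146 = 1/(-6) + (1*(-4 + 1))*146 = -1/6 + (1*(-3))*146 = -1/6 - 3*146 = -1/6 - 438 = -2629/6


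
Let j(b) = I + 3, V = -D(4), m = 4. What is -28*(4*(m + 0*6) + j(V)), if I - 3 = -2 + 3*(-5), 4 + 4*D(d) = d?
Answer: -140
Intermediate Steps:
D(d) = -1 + d/4
V = 0 (V = -(-1 + (1/4)*4) = -(-1 + 1) = -1*0 = 0)
I = -14 (I = 3 + (-2 + 3*(-5)) = 3 + (-2 - 15) = 3 - 17 = -14)
j(b) = -11 (j(b) = -14 + 3 = -11)
-28*(4*(m + 0*6) + j(V)) = -28*(4*(4 + 0*6) - 11) = -28*(4*(4 + 0) - 11) = -28*(4*4 - 11) = -28*(16 - 11) = -28*5 = -140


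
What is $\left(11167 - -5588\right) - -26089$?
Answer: $42844$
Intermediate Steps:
$\left(11167 - -5588\right) - -26089 = \left(11167 + 5588\right) + 26089 = 16755 + 26089 = 42844$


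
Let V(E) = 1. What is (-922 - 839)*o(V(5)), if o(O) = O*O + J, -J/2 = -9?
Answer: -33459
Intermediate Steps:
J = 18 (J = -2*(-9) = 18)
o(O) = 18 + O² (o(O) = O*O + 18 = O² + 18 = 18 + O²)
(-922 - 839)*o(V(5)) = (-922 - 839)*(18 + 1²) = -1761*(18 + 1) = -1761*19 = -33459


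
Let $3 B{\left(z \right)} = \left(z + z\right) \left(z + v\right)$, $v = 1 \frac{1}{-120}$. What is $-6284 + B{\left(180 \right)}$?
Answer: $15315$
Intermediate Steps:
$v = - \frac{1}{120}$ ($v = 1 \left(- \frac{1}{120}\right) = - \frac{1}{120} \approx -0.0083333$)
$B{\left(z \right)} = \frac{2 z \left(- \frac{1}{120} + z\right)}{3}$ ($B{\left(z \right)} = \frac{\left(z + z\right) \left(z - \frac{1}{120}\right)}{3} = \frac{2 z \left(- \frac{1}{120} + z\right)}{3}$)
$-6284 + B{\left(180 \right)} = -6284 + \frac{1}{180} \cdot 180 \left(-1 + 120 \cdot 180\right) = -6284 + \frac{1}{180} \cdot 180 \left(-1 + 21600\right) = -6284 + \frac{1}{180} \cdot 180 \cdot 21599 = -6284 + 21599 = 15315$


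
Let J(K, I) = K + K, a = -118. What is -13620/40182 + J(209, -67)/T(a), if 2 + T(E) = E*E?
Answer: -14401797/46617817 ≈ -0.30893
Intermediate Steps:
T(E) = -2 + E**2 (T(E) = -2 + E*E = -2 + E**2)
J(K, I) = 2*K
-13620/40182 + J(209, -67)/T(a) = -13620/40182 + (2*209)/(-2 + (-118)**2) = -13620*1/40182 + 418/(-2 + 13924) = -2270/6697 + 418/13922 = -2270/6697 + 418*(1/13922) = -2270/6697 + 209/6961 = -14401797/46617817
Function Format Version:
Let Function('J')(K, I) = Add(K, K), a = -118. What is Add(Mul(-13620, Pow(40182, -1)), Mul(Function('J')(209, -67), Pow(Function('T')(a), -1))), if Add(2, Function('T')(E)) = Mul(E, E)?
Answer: Rational(-14401797, 46617817) ≈ -0.30893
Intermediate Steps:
Function('T')(E) = Add(-2, Pow(E, 2)) (Function('T')(E) = Add(-2, Mul(E, E)) = Add(-2, Pow(E, 2)))
Function('J')(K, I) = Mul(2, K)
Add(Mul(-13620, Pow(40182, -1)), Mul(Function('J')(209, -67), Pow(Function('T')(a), -1))) = Add(Mul(-13620, Pow(40182, -1)), Mul(Mul(2, 209), Pow(Add(-2, Pow(-118, 2)), -1))) = Add(Mul(-13620, Rational(1, 40182)), Mul(418, Pow(Add(-2, 13924), -1))) = Add(Rational(-2270, 6697), Mul(418, Pow(13922, -1))) = Add(Rational(-2270, 6697), Mul(418, Rational(1, 13922))) = Add(Rational(-2270, 6697), Rational(209, 6961)) = Rational(-14401797, 46617817)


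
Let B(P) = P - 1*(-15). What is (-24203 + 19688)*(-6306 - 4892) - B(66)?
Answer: 50558889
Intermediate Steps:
B(P) = 15 + P (B(P) = P + 15 = 15 + P)
(-24203 + 19688)*(-6306 - 4892) - B(66) = (-24203 + 19688)*(-6306 - 4892) - (15 + 66) = -4515*(-11198) - 1*81 = 50558970 - 81 = 50558889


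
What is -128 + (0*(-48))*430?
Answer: -128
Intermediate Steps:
-128 + (0*(-48))*430 = -128 + 0*430 = -128 + 0 = -128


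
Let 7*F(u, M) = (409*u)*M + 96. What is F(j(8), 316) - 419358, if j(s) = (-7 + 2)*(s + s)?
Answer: -13274930/7 ≈ -1.8964e+6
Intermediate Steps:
j(s) = -10*s
F(u, M) = 96/7 + 409*M*u/7 (F(u, M) = ((409*u)*M + 96)/7 = (409*M*u + 96)/7 = (96 + 409*M*u)/7 = 96/7 + 409*M*u/7)
F(j(8), 316) - 419358 = (96/7 + (409/7)*316*(-10*8)) - 419358 = (96/7 + (409/7)*316*(-80)) - 419358 = (96/7 - 10339520/7) - 419358 = -10339424/7 - 419358 = -13274930/7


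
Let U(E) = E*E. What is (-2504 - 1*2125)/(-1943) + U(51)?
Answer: 5058372/1943 ≈ 2603.4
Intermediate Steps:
U(E) = E**2
(-2504 - 1*2125)/(-1943) + U(51) = (-2504 - 1*2125)/(-1943) + 51**2 = (-2504 - 2125)*(-1/1943) + 2601 = -4629*(-1/1943) + 2601 = 4629/1943 + 2601 = 5058372/1943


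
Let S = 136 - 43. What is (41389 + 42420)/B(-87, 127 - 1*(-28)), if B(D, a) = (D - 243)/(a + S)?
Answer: -944756/15 ≈ -62984.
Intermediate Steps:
S = 93
B(D, a) = (-243 + D)/(93 + a) (B(D, a) = (D - 243)/(a + 93) = (-243 + D)/(93 + a))
(41389 + 42420)/B(-87, 127 - 1*(-28)) = (41389 + 42420)/(((-243 - 87)/(93 + (127 - 1*(-28))))) = 83809/((-330/(93 + (127 + 28)))) = 83809/((-330/(93 + 155))) = 83809/((-330/248)) = 83809/(((1/248)*(-330))) = 83809/(-165/124) = 83809*(-124/165) = -944756/15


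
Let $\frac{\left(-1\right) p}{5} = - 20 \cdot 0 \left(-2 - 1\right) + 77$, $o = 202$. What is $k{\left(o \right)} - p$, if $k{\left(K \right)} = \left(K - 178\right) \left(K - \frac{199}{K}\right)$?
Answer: $\frac{526145}{101} \approx 5209.4$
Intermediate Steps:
$k{\left(K \right)} = \left(-178 + K\right) \left(K - \frac{199}{K}\right)$
$p = -385$ ($p = - 5 \left(- 20 \cdot 0 \left(-2 - 1\right) + 77\right) = - 5 \left(- 20 \cdot 0 \left(-3\right) + 77\right) = - 5 \left(\left(-20\right) 0 + 77\right) = - 5 \left(0 + 77\right) = \left(-5\right) 77 = -385$)
$k{\left(o \right)} - p = \left(-199 + 202^{2} - 35956 + \frac{35422}{202}\right) - -385 = \left(-199 + 40804 - 35956 + 35422 \cdot \frac{1}{202}\right) + 385 = \left(-199 + 40804 - 35956 + \frac{17711}{101}\right) + 385 = \frac{487260}{101} + 385 = \frac{526145}{101}$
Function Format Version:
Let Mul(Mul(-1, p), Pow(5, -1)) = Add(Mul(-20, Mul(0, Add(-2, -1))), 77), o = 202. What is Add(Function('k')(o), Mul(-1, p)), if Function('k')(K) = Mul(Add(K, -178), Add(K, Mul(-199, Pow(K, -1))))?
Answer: Rational(526145, 101) ≈ 5209.4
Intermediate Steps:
Function('k')(K) = Mul(Add(-178, K), Add(K, Mul(-199, Pow(K, -1))))
p = -385 (p = Mul(-5, Add(Mul(-20, Mul(0, Add(-2, -1))), 77)) = Mul(-5, Add(Mul(-20, Mul(0, -3)), 77)) = Mul(-5, Add(Mul(-20, 0), 77)) = Mul(-5, Add(0, 77)) = Mul(-5, 77) = -385)
Add(Function('k')(o), Mul(-1, p)) = Add(Add(-199, Pow(202, 2), Mul(-178, 202), Mul(35422, Pow(202, -1))), Mul(-1, -385)) = Add(Add(-199, 40804, -35956, Mul(35422, Rational(1, 202))), 385) = Add(Add(-199, 40804, -35956, Rational(17711, 101)), 385) = Add(Rational(487260, 101), 385) = Rational(526145, 101)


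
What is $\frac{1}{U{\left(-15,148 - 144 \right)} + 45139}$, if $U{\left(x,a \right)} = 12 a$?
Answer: $\frac{1}{45187} \approx 2.213 \cdot 10^{-5}$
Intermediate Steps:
$\frac{1}{U{\left(-15,148 - 144 \right)} + 45139} = \frac{1}{12 \left(148 - 144\right) + 45139} = \frac{1}{12 \cdot 4 + 45139} = \frac{1}{48 + 45139} = \frac{1}{45187}$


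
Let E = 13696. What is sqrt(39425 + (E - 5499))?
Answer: sqrt(47622) ≈ 218.22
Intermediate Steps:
sqrt(39425 + (E - 5499)) = sqrt(39425 + (13696 - 5499)) = sqrt(39425 + 8197) = sqrt(47622)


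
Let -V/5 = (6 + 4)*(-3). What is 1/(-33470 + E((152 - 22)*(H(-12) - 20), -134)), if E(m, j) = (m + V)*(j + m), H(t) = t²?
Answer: 1/260058750 ≈ 3.8453e-9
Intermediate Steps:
V = 150 (V = -5*(6 + 4)*(-3) = -50*(-3) = -5*(-30) = 150)
E(m, j) = (150 + m)*(j + m) (E(m, j) = (m + 150)*(j + m) = (150 + m)*(j + m))
1/(-33470 + E((152 - 22)*(H(-12) - 20), -134)) = 1/(-33470 + (((152 - 22)*((-12)² - 20))² + 150*(-134) + 150*((152 - 22)*((-12)² - 20)) - 134*(152 - 22)*((-12)² - 20))) = 1/(-33470 + ((130*(144 - 20))² - 20100 + 150*(130*(144 - 20)) - 17420*(144 - 20))) = 1/(-33470 + ((130*124)² - 20100 + 150*(130*124) - 17420*124)) = 1/(-33470 + (16120² - 20100 + 150*16120 - 134*16120)) = 1/(-33470 + (259854400 - 20100 + 2418000 - 2160080)) = 1/(-33470 + 260092220) = 1/260058750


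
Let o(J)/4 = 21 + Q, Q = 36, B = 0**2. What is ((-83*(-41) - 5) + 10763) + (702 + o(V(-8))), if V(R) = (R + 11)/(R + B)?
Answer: 15091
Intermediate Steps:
B = 0
V(R) = (11 + R)/R (V(R) = (R + 11)/(R + 0) = (11 + R)/R)
o(J) = 228 (o(J) = 4*(21 + 36) = 4*57 = 228)
((-83*(-41) - 5) + 10763) + (702 + o(V(-8))) = ((-83*(-41) - 5) + 10763) + (702 + 228) = ((3403 - 5) + 10763) + 930 = (3398 + 10763) + 930 = 14161 + 930 = 15091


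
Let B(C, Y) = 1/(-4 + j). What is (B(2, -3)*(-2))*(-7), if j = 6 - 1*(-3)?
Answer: 14/5 ≈ 2.8000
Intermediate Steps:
j = 9 (j = 6 + 3 = 9)
B(C, Y) = 1/5 (B(C, Y) = 1/(-4 + 9) = 1/5)
(B(2, -3)*(-2))*(-7) = ((1/5)*(-2))*(-7) = -2/5*(-7) = 14/5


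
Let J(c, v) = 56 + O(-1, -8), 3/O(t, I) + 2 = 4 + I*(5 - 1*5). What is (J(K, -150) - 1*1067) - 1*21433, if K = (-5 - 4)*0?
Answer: -44885/2 ≈ -22443.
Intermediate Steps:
O(t, I) = 3/2 (O(t, I) = 3/(-2 + (4 + I*(5 - 1*5))) = 3/(-2 + (4 + I*(5 - 5))) = 3/(-2 + (4 + I*0)) = 3/(-2 + (4 + 0)) = 3/(-2 + 4) = 3/2)
K = 0 (K = -9*0 = 0)
J(c, v) = 115/2 (J(c, v) = 56 + 3/2 = 115/2)
(J(K, -150) - 1*1067) - 1*21433 = (115/2 - 1*1067) - 1*21433 = (115/2 - 1067) - 21433 = -2019/2 - 21433 = -44885/2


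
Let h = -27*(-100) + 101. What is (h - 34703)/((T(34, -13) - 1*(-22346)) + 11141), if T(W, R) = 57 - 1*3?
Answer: -31902/33541 ≈ -0.95113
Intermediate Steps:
T(W, R) = 54 (T(W, R) = 57 - 3 = 54)
h = 2801 (h = 2700 + 101 = 2801)
(h - 34703)/((T(34, -13) - 1*(-22346)) + 11141) = (2801 - 34703)/((54 - 1*(-22346)) + 11141) = -31902/((54 + 22346) + 11141) = -31902/(22400 + 11141) = -31902/33541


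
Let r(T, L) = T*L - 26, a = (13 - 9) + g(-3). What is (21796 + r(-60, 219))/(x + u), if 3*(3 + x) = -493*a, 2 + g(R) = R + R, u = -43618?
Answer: -25890/128891 ≈ -0.20087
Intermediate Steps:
g(R) = -2 + 2*R (g(R) = -2 + (R + R) = -2 + 2*R)
a = -4 (a = (13 - 9) + (-2 + 2*(-3)) = 4 + (-2 - 6) = 4 - 8 = -4)
r(T, L) = -26 + L*T (r(T, L) = L*T - 26 = -26 + L*T)
x = 1963/3 (x = -3 + (-493*(-4))/3 = -3 + (⅓)*1972 = -3 + 1972/3 = 1963/3 ≈ 654.33)
(21796 + r(-60, 219))/(x + u) = (21796 + (-26 + 219*(-60)))/(1963/3 - 43618) = (21796 + (-26 - 13140))/(-128891/3) = (21796 - 13166)*(-3/128891) = 8630*(-3/128891) = -25890/128891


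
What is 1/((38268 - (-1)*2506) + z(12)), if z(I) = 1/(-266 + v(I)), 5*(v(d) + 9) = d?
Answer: 1363/55574957 ≈ 2.4525e-5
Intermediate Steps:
v(d) = -9 + d/5
z(I) = 1/(-275 + I/5) (z(I) = 1/(-266 + (-9 + I/5)) = 1/(-275 + I/5))
1/((38268 - (-1)*2506) + z(12)) = 1/((38268 - (-1)*2506) + 5/(-1375 + 12)) = 1/((38268 - 1*(-2506)) + 5/(-1363)) = 1/((38268 + 2506) + 5*(-1/1363)) = 1/(40774 - 5/1363) = 1/(55574957/1363) = 1363/55574957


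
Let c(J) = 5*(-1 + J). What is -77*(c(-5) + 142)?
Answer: -8624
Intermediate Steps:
c(J) = -5 + 5*J
-77*(c(-5) + 142) = -77*((-5 + 5*(-5)) + 142) = -77*((-5 - 25) + 142) = -77*(-30 + 142) = -77*112 = -8624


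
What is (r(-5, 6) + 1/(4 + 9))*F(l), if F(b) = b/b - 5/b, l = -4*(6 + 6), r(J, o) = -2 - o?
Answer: -5459/624 ≈ -8.7484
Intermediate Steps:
l = -48 (l = -4*12 = -48)
F(b) = 1 - 5/b
(r(-5, 6) + 1/(4 + 9))*F(l) = ((-2 - 1*6) + 1/(4 + 9))*((-5 - 48)/(-48)) = ((-2 - 6) + 1/13)*(-1/48*(-53)) = (-8 + 1/13)*(53/48) = -103/13*53/48 = -5459/624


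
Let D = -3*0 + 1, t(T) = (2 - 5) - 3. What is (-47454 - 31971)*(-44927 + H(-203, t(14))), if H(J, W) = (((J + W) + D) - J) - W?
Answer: 3568247550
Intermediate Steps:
t(T) = -6 (t(T) = -3 - 3 = -6)
D = 1 (D = 0 + 1 = 1)
H(J, W) = 1 (H(J, W) = (((J + W) + 1) - J) - W = ((1 + J + W) - J) - W = (1 + W) - W = 1)
(-47454 - 31971)*(-44927 + H(-203, t(14))) = (-47454 - 31971)*(-44927 + 1) = -79425*(-44926) = 3568247550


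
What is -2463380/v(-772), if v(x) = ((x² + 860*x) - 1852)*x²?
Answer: 615845/10398132848 ≈ 5.9226e-5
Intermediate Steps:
v(x) = x²*(-1852 + x² + 860*x) (v(x) = (-1852 + x² + 860*x)*x² = x²*(-1852 + x² + 860*x))
-2463380/v(-772) = -2463380*1/(595984*(-1852 + (-772)² + 860*(-772))) = -2463380*1/(595984*(-1852 + 595984 - 663920)) = -2463380/(595984*(-69788)) = -2463380/(-41592531392) = -2463380*(-1/41592531392) = 615845/10398132848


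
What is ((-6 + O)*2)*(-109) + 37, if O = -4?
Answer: 2217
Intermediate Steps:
((-6 + O)*2)*(-109) + 37 = ((-6 - 4)*2)*(-109) + 37 = -10*2*(-109) + 37 = -20*(-109) + 37 = 2180 + 37 = 2217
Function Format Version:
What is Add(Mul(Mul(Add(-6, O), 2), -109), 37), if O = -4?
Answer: 2217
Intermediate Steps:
Add(Mul(Mul(Add(-6, O), 2), -109), 37) = Add(Mul(Mul(Add(-6, -4), 2), -109), 37) = Add(Mul(Mul(-10, 2), -109), 37) = Add(Mul(-20, -109), 37) = Add(2180, 37) = 2217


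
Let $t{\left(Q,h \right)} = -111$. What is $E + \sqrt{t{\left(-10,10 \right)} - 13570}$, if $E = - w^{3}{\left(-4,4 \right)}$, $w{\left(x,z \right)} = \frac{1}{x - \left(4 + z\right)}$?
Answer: $\frac{1}{1728} + i \sqrt{13681} \approx 0.0005787 + 116.97 i$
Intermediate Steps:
$w{\left(x,z \right)} = \frac{1}{-4 + x - z}$
$E = \frac{1}{1728}$ ($E = - \left(\frac{1}{-4 - 4 - 4}\right)^{3} = - \left(\frac{1}{-12}\right)^{3} = - \left(- \frac{1}{12}\right)^{3} = \left(-1\right) \left(- \frac{1}{1728}\right) = \frac{1}{1728} \approx 0.0005787$)
$E + \sqrt{t{\left(-10,10 \right)} - 13570} = \frac{1}{1728} + \sqrt{-111 - 13570} = \frac{1}{1728} + \sqrt{-13681} = \frac{1}{1728} + i \sqrt{13681}$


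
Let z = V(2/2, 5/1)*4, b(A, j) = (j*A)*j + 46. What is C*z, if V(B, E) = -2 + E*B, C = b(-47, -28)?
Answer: -441624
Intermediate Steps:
b(A, j) = 46 + A*j² (b(A, j) = (A*j)*j + 46 = A*j² + 46 = 46 + A*j²)
C = -36802 (C = 46 - 47*(-28)² = 46 - 47*784 = 46 - 36848 = -36802)
V(B, E) = -2 + B*E
z = 12 (z = (-2 + (2/2)*(5/1))*4 = (-2 + (2*(½))*(5*1))*4 = (-2 + 1*5)*4 = (-2 + 5)*4 = 3*4 = 12)
C*z = -36802*12 = -441624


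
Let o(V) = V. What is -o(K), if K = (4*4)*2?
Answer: -32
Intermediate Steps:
K = 32 (K = 16*2 = 32)
-o(K) = -1*32 = -32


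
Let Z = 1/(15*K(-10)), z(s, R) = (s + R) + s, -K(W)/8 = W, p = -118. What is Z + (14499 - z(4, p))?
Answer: 17530801/1200 ≈ 14609.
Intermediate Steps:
K(W) = -8*W
z(s, R) = R + 2*s (z(s, R) = (R + s) + s = R + 2*s)
Z = 1/1200 (Z = 1/(15*(-8*(-10))) = 1/(15*80) = 1/1200 ≈ 0.00083333)
Z + (14499 - z(4, p)) = 1/1200 + (14499 - (-118 + 2*4)) = 1/1200 + (14499 - (-118 + 8)) = 1/1200 + (14499 - 1*(-110)) = 1/1200 + (14499 + 110) = 1/1200 + 14609 = 17530801/1200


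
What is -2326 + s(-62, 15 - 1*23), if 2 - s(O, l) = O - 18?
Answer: -2244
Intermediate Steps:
s(O, l) = 20 - O (s(O, l) = 2 - (O - 18) = 2 - (-18 + O) = 2 + (18 - O) = 20 - O)
-2326 + s(-62, 15 - 1*23) = -2326 + (20 - 1*(-62)) = -2326 + (20 + 62) = -2326 + 82 = -2244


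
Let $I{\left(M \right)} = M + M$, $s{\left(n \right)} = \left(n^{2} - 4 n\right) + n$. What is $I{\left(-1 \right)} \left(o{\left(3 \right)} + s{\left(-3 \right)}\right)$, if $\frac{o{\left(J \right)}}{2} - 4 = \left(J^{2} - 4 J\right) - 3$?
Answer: $-28$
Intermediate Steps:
$s{\left(n \right)} = n^{2} - 3 n$
$o{\left(J \right)} = 2 - 8 J + 2 J^{2}$ ($o{\left(J \right)} = 8 + 2 \left(\left(J^{2} - 4 J\right) - 3\right) = 8 + 2 \left(-3 + J^{2} - 4 J\right) = 8 - \left(6 - 2 J^{2} + 8 J\right) = 2 - 8 J + 2 J^{2}$)
$I{\left(M \right)} = 2 M$
$I{\left(-1 \right)} \left(o{\left(3 \right)} + s{\left(-3 \right)}\right) = 2 \left(-1\right) \left(\left(2 - 24 + 2 \cdot 3^{2}\right) - 3 \left(-3 - 3\right)\right) = - 2 \left(\left(2 - 24 + 2 \cdot 9\right) - -18\right) = - 2 \left(\left(2 - 24 + 18\right) + 18\right) = - 2 \left(-4 + 18\right) = \left(-2\right) 14 = -28$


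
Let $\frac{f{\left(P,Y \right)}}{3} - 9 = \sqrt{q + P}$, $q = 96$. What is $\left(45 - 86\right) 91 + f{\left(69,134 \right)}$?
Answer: $-3704 + 3 \sqrt{165} \approx -3665.5$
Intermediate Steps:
$f{\left(P,Y \right)} = 27 + 3 \sqrt{96 + P}$
$\left(45 - 86\right) 91 + f{\left(69,134 \right)} = \left(45 - 86\right) 91 + \left(27 + 3 \sqrt{96 + 69}\right) = \left(-41\right) 91 + \left(27 + 3 \sqrt{165}\right) = -3731 + \left(27 + 3 \sqrt{165}\right) = -3704 + 3 \sqrt{165}$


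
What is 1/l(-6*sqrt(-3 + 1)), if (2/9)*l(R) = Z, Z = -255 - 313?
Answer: -1/2556 ≈ -0.00039124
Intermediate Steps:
Z = -568
l(R) = -2556 (l(R) = (9/2)*(-568) = -2556)
1/l(-6*sqrt(-3 + 1)) = 1/(-2556) = -1/2556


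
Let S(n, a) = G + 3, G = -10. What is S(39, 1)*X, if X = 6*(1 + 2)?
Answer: -126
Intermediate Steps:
S(n, a) = -7 (S(n, a) = -10 + 3 = -7)
X = 18 (X = 6*3 = 18)
S(39, 1)*X = -7*18 = -126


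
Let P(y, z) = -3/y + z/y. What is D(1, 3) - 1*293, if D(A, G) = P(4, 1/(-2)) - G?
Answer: -2375/8 ≈ -296.88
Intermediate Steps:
D(A, G) = -7/8 - G (D(A, G) = (-3 + 1/(-2))/4 - G = (-3 - ½)/4 - G = (¼)*(-7/2) - G = -7/8 - G)
D(1, 3) - 1*293 = (-7/8 - 1*3) - 1*293 = (-7/8 - 3) - 293 = -31/8 - 293 = -2375/8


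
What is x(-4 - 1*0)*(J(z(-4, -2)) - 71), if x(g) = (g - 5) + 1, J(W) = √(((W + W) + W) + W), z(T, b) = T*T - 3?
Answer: 568 - 16*√13 ≈ 510.31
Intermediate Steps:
z(T, b) = -3 + T² (z(T, b) = T² - 3 = -3 + T²)
J(W) = 2*√W (J(W) = √((2*W + W) + W) = √(3*W + W) = √(4*W) = 2*√W)
x(g) = -4 + g (x(g) = (-5 + g) + 1 = -4 + g)
x(-4 - 1*0)*(J(z(-4, -2)) - 71) = (-4 + (-4 - 1*0))*(2*√(-3 + (-4)²) - 71) = (-4 + (-4 + 0))*(2*√(-3 + 16) - 71) = (-4 - 4)*(2*√13 - 71) = -8*(-71 + 2*√13) = 568 - 16*√13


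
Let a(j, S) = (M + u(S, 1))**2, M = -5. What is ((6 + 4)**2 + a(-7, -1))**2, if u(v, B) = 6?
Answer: 10201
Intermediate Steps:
a(j, S) = 1 (a(j, S) = (-5 + 6)**2 = 1**2 = 1)
((6 + 4)**2 + a(-7, -1))**2 = ((6 + 4)**2 + 1)**2 = (10**2 + 1)**2 = (100 + 1)**2 = 101**2 = 10201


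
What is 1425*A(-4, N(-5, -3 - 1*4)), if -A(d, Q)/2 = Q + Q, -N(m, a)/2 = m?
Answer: -57000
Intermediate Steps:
N(m, a) = -2*m
A(d, Q) = -4*Q (A(d, Q) = -2*(Q + Q) = -4*Q)
1425*A(-4, N(-5, -3 - 1*4)) = 1425*(-(-8)*(-5)) = 1425*(-4*10) = 1425*(-40) = -57000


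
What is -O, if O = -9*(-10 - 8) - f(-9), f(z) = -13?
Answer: -175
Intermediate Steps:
O = 175 (O = -9*(-10 - 8) - 1*(-13) = -9*(-18) + 13 = 162 + 13 = 175)
-O = -1*175 = -175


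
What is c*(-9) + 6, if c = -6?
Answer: 60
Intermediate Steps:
c*(-9) + 6 = -6*(-9) + 6 = 54 + 6 = 60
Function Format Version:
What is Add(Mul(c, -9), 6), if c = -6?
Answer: 60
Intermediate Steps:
Add(Mul(c, -9), 6) = Add(Mul(-6, -9), 6) = Add(54, 6) = 60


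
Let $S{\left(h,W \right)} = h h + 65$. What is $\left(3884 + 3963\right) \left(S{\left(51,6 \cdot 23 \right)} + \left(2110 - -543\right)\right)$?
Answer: $41738193$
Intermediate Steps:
$S{\left(h,W \right)} = 65 + h^{2}$ ($S{\left(h,W \right)} = h^{2} + 65 = 65 + h^{2}$)
$\left(3884 + 3963\right) \left(S{\left(51,6 \cdot 23 \right)} + \left(2110 - -543\right)\right) = \left(3884 + 3963\right) \left(\left(65 + 51^{2}\right) + \left(2110 - -543\right)\right) = 7847 \left(\left(65 + 2601\right) + \left(2110 + 543\right)\right) = 7847 \left(2666 + 2653\right) = 7847 \cdot 5319 = 41738193$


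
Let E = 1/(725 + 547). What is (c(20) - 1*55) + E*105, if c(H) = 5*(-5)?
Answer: -33885/424 ≈ -79.917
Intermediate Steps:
c(H) = -25
E = 1/1272 ≈ 0.00078616
(c(20) - 1*55) + E*105 = (-25 - 1*55) + (1/1272)*105 = (-25 - 55) + 35/424 = -80 + 35/424 = -33885/424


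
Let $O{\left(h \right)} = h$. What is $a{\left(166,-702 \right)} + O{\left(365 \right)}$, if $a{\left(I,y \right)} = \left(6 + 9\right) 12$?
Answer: $545$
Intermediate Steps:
$a{\left(I,y \right)} = 180$ ($a{\left(I,y \right)} = 15 \cdot 12 = 180$)
$a{\left(166,-702 \right)} + O{\left(365 \right)} = 180 + 365 = 545$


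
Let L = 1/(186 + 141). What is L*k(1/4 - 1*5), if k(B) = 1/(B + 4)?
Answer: -4/981 ≈ -0.0040775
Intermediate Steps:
k(B) = 1/(4 + B)
L = 1/327 ≈ 0.0030581
L*k(1/4 - 1*5) = 1/(327*(4 + (1/4 - 1*5))) = 1/(327*(4 + (1/4 - 5))) = 1/(327*(4 - 19/4)) = 1/(327*(-3/4)) = (1/327)*(-4/3) = -4/981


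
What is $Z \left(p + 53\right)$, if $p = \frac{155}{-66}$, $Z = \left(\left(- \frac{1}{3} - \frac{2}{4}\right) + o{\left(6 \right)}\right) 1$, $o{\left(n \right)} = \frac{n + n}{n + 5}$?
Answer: $\frac{56831}{4356} \approx 13.047$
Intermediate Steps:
$o{\left(n \right)} = \frac{2 n}{5 + n}$
$Z = \frac{17}{66}$ ($Z = \left(\left(- \frac{1}{3} - \frac{2}{4}\right) + 2 \cdot 6 \frac{1}{5 + 6}\right) 1 = \left(\left(\left(-1\right) \frac{1}{3} - \frac{1}{2}\right) + 2 \cdot 6 \cdot \frac{1}{11}\right) 1 = \left(\left(- \frac{1}{3} - \frac{1}{2}\right) + 2 \cdot 6 \cdot \frac{1}{11}\right) 1 = \left(- \frac{5}{6} + \frac{12}{11}\right) 1 = \frac{17}{66} \cdot 1 = \frac{17}{66} \approx 0.25758$)
$p = - \frac{155}{66}$ ($p = 155 \left(- \frac{1}{66}\right) = - \frac{155}{66} \approx -2.3485$)
$Z \left(p + 53\right) = \frac{17 \left(- \frac{155}{66} + 53\right)}{66} = \frac{17}{66} \cdot \frac{3343}{66} = \frac{56831}{4356}$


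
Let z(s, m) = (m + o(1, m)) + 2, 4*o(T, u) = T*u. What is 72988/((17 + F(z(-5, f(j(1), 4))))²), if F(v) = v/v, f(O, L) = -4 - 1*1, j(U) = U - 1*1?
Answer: 18247/81 ≈ 225.27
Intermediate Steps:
j(U) = -1 + U (j(U) = U - 1 = -1 + U)
o(T, u) = T*u/4 (o(T, u) = (T*u)/4 = T*u/4)
f(O, L) = -5 (f(O, L) = -4 - 1 = -5)
z(s, m) = 2 + 5*m/4 (z(s, m) = (m + (¼)*1*m) + 2 = (m + m/4) + 2 = 5*m/4 + 2 = 2 + 5*m/4)
F(v) = 1
72988/((17 + F(z(-5, f(j(1), 4))))²) = 72988/((17 + 1)²) = 72988/(18²) = 72988/324 = 72988*(1/324) = 18247/81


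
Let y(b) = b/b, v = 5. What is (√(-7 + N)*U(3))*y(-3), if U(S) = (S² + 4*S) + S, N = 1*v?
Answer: 24*I*√2 ≈ 33.941*I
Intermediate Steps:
N = 5 (N = 1*5 = 5)
y(b) = 1
U(S) = S² + 5*S
(√(-7 + N)*U(3))*y(-3) = (√(-7 + 5)*(3*(5 + 3)))*1 = (√(-2)*(3*8))*1 = ((I*√2)*24)*1 = (24*I*√2)*1 = 24*I*√2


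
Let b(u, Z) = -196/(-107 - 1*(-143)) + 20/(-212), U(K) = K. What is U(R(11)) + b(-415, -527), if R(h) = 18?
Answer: 5944/477 ≈ 12.461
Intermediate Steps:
b(u, Z) = -2642/477 (b(u, Z) = -196/(-107 + 143) + 20*(-1/212) = -196/36 - 5/53 = -196*1/36 - 5/53 = -49/9 - 5/53 = -2642/477)
U(R(11)) + b(-415, -527) = 18 - 2642/477 = 5944/477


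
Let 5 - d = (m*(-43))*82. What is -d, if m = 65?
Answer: -229195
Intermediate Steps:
d = 229195 (d = 5 - 65*(-43)*82 = 5 - (-2795)*82 = 5 - 1*(-229190) = 5 + 229190 = 229195)
-d = -1*229195 = -229195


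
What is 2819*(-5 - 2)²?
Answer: 138131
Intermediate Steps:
2819*(-5 - 2)² = 2819*(-7)² = 2819*49 = 138131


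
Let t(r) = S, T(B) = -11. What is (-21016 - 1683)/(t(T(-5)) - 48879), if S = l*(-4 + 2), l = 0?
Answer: 22699/48879 ≈ 0.46439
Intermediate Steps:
S = 0 (S = 0*(-4 + 2) = 0*(-2) = 0)
t(r) = 0
(-21016 - 1683)/(t(T(-5)) - 48879) = (-21016 - 1683)/(0 - 48879) = -22699/(-48879) = -22699*(-1/48879) = 22699/48879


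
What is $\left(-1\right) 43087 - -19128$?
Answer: $-23959$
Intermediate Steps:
$\left(-1\right) 43087 - -19128 = -43087 + 19128 = -23959$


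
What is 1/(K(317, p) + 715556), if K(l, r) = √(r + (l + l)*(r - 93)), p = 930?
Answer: 178889/128004964387 - √132897/256009928774 ≈ 1.3961e-6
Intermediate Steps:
K(l, r) = √(r + 2*l*(-93 + r)) (K(l, r) = √(r + (2*l)*(-93 + r)) = √(r + 2*l*(-93 + r)))
1/(K(317, p) + 715556) = 1/(√(930 - 186*317 + 2*317*930) + 715556) = 1/(√(930 - 58962 + 589620) + 715556) = 1/(√531588 + 715556) = 1/(2*√132897 + 715556) = 1/(715556 + 2*√132897)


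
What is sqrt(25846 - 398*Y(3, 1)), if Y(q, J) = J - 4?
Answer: 52*sqrt(10) ≈ 164.44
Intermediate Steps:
Y(q, J) = -4 + J
sqrt(25846 - 398*Y(3, 1)) = sqrt(25846 - 398*(-4 + 1)) = sqrt(25846 - 398*(-3)) = sqrt(25846 + 1194) = sqrt(27040) = 52*sqrt(10)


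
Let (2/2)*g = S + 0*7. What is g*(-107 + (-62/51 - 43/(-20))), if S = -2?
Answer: 108187/510 ≈ 212.13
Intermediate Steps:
g = -2 (g = -2 + 0*7 = -2 + 0 = -2)
g*(-107 + (-62/51 - 43/(-20))) = -2*(-107 + (-62/51 - 43/(-20))) = -2*(-107 + (-62*1/51 - 43*(-1/20))) = -2*(-107 + (-62/51 + 43/20)) = -2*(-107 + 953/1020) = -2*(-108187/1020) = 108187/510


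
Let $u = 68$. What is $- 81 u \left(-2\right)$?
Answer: $11016$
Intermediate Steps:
$- 81 u \left(-2\right) = \left(-81\right) 68 \left(-2\right) = \left(-5508\right) \left(-2\right) = 11016$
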